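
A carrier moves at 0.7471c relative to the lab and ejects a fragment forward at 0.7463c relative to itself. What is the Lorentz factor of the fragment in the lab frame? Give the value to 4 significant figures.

u_lab = (0.7463 + 0.7471)/(1 + 0.7463×0.7471) = 1.4934/1.557561 = 0.9588069
γ = 1/√(1 − 0.9588069²) = 3.520

γ ≈ 3.520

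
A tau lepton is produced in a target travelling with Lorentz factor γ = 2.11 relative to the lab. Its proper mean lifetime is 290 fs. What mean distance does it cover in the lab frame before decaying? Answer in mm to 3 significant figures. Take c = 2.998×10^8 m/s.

β = √(1 − 1/γ²) = √(1 − 1/2.11²) = 0.88056
Dilated lifetime: Δt = γτ₀ = 2.11 × 290 fs = 611.90 fs
d = vΔt = 0.88056c × 611.90 fs = 2.6399×10^8 m/s × 6.1190×10^-13 s = 0.162 mm

d ≈ 0.162 mm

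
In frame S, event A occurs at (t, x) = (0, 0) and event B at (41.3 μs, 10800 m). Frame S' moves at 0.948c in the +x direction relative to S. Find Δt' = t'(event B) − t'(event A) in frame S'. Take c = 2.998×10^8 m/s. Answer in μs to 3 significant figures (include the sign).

Δt' ≈ 22.5 μs

γ = 1/√(1 − 0.948²) = 3.1420
Δt' = γ(Δt − vΔx/c²) = 3.1420 × (41.3 μs − 0.948×10800 m / (2.998×10^8 m/s))
= 3.1420 × (7.1492 μs) = 22.5 μs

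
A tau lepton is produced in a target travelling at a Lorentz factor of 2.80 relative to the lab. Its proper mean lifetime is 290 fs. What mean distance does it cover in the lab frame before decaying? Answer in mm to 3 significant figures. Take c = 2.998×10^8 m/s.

d ≈ 0.227 mm

β = √(1 − 1/γ²) = √(1 − 1/2.80²) = 0.93405
Dilated lifetime: Δt = γτ₀ = 2.80 × 290 fs = 812.00 fs
d = vΔt = 0.93405c × 812.00 fs = 2.8003×10^8 m/s × 8.1200×10^-13 s = 0.227 mm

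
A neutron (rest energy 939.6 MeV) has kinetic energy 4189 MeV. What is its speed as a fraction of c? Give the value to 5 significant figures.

γ = 1 + K/(m₀c²) = 1 + 4189/939.6 = 5.458280
β = √(1 − 1/γ²) = 0.98307

β ≈ 0.98307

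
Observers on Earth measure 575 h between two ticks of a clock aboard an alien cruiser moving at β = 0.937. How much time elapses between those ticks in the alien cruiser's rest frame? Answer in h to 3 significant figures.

τ₀ ≈ 201 h

γ = 1/√(1 − 0.937²) = 2.8626
Proper time: τ₀ = Δt/γ = 575/2.8626 = 201 h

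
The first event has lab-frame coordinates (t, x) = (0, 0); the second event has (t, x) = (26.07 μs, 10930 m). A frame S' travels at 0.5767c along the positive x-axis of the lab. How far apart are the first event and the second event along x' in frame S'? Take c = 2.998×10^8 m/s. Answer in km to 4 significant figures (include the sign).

Δx' ≈ 7.862 km

γ = 1/√(1 − 0.5767²) = 1.22406
Δx' = γ(Δx − vΔt) = 1.22406 × (10930 m − 0.5767×(2.998×10^8 m/s)×26.07×10^-6 s)
= 1.22406 × (6422.64 m) = 7.862 km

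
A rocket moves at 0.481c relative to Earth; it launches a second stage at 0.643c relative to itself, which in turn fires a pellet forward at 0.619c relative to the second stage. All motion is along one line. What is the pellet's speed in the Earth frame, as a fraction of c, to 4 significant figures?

Compose boost 2: (0.643 + 0.481)/(1 + 0.643×0.481) = 1.124/1.30928 = 0.858485
Compose boost 3: (0.619 + 0.858485)/(1 + 0.619×0.858485) = 1.47749/1.53140 = 0.9648

u ≈ 0.9648c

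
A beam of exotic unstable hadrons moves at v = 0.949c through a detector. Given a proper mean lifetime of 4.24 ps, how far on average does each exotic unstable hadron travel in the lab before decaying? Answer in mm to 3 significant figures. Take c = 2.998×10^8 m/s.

d ≈ 3.83 mm

γ = 1/√(1 − 0.949²) = 3.1718
Dilated lifetime: Δt = γτ₀ = 3.1718 × 4.24 ps = 13.449 ps
d = vΔt = 0.949c × 13.449 ps = 2.8451×10^8 m/s × 1.3449×10^-11 s = 3.83 mm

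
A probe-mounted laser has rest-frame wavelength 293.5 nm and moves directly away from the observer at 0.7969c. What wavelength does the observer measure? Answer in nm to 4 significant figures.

Relativistic Doppler: λ_obs = λ_src √((1+β)/(1−β))
= 293.5 × √(1.79690/0.203100) = 293.5 × 2.97445 = 873.0 nm

λ_obs ≈ 873.0 nm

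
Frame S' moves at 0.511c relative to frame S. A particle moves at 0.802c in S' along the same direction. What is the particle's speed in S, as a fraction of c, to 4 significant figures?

Relativistic velocity addition: u = (u' + v)/(1 + u'v/c²)
= (0.802 + 0.511)/(1 + 0.802×0.511) = 1.313/1.40982 = 0.9313

u ≈ 0.9313c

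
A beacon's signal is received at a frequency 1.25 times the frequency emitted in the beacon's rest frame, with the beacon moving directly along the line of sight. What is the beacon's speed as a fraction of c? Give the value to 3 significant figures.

f_obs/f_src = √((1+β)/(1−β)) = 1.25  ⇒  (1+β)/(1−β) = 1.5625
β = |1 − D²|/(1 + D²) = |1 − 1.5625|/(1 + 1.5625) = 0.220

β ≈ 0.220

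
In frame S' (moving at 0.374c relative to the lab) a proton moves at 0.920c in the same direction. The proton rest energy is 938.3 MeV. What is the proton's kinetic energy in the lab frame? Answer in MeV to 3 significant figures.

u_lab = (0.920 + 0.374)/(1 + 0.920×0.374) = 0.962740
γ = 1/√(1 − 0.962740²) = 3.6978
K = (γ − 1)m₀c² = (3.6978 − 1) × 938.3 = 2.6978 × 938.3 = 2530 MeV

K ≈ 2530 MeV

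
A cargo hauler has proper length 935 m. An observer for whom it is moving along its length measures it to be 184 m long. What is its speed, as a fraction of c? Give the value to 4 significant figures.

β ≈ 0.9804

γ = L₀/L = 935/184 = 5.08152
β = √(1 − 1/γ²) = 0.9804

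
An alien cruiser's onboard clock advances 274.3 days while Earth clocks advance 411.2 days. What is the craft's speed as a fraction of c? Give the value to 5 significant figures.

γ = Δt/τ₀ = 411.2/274.3 = 1.499089
β = √(1 − 1/γ²) = √(1 − 1/1.499089²) = 0.74499

β ≈ 0.74499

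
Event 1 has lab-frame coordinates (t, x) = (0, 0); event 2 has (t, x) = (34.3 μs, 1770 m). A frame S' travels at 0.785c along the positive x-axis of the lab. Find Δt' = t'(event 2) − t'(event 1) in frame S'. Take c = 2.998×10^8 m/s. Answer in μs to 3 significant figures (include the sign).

γ = 1/√(1 − 0.785²) = 1.6142
Δt' = γ(Δt − vΔx/c²) = 1.6142 × (34.3 μs − 0.785×1770 m / (2.998×10^8 m/s))
= 1.6142 × (29.665 μs) = 47.9 μs

Δt' ≈ 47.9 μs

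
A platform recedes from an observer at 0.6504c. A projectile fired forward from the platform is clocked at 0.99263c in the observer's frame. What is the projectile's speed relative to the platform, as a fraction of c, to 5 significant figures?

Inverse velocity addition: u' = (u − v)/(1 − uv/c²)
= (0.99263 − 0.6504)/(1 − 0.99263×0.6504) = 0.34223/0.3543934 = 0.96568

u' ≈ 0.96568c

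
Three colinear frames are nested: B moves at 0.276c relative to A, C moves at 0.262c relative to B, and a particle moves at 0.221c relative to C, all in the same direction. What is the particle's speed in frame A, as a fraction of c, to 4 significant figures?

u ≈ 0.6506c

Compose boost 2: (0.262 + 0.276)/(1 + 0.262×0.276) = 0.5380/1.07231 = 0.501720
Compose boost 3: (0.221 + 0.501720)/(1 + 0.221×0.501720) = 0.722720/1.11088 = 0.6506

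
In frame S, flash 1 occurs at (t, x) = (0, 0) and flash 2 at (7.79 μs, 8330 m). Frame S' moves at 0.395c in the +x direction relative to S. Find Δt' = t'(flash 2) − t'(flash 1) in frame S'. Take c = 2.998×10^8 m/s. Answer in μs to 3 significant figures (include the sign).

γ = 1/√(1 − 0.395²) = 1.0885
Δt' = γ(Δt − vΔx/c²) = 1.0885 × (7.79 μs − 0.395×8330 m / (2.998×10^8 m/s))
= 1.0885 × (-3.1852 μs) = -3.47 μs

Δt' ≈ -3.47 μs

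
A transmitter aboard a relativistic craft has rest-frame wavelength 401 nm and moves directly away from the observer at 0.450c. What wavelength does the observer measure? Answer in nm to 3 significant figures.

Relativistic Doppler: λ_obs = λ_src √((1+β)/(1−β))
= 401 × √(1.4500/0.55000) = 401 × 1.6237 = 651 nm

λ_obs ≈ 651 nm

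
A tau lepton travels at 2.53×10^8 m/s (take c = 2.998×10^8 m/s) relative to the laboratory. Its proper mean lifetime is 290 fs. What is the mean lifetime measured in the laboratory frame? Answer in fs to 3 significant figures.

Δt ≈ 541 fs

β = v/c = 2.53×10^8 / 2.998×10^8 = 0.84390
γ = 1/√(1 − 0.84390²) = 1.8639
Time dilation: Δt = γτ₀ = 1.8639 × 290 fs = 541 fs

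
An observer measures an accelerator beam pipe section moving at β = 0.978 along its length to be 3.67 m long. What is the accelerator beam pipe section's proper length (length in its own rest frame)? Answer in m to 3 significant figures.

γ = 1/√(1 − 0.978²) = 4.7938
L₀ = γL = 4.7938 × 3.67 = 17.6 m

L₀ ≈ 17.6 m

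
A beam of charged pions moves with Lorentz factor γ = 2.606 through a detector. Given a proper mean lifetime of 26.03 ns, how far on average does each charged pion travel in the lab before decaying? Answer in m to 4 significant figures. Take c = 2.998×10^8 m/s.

β = √(1 − 1/γ²) = √(1 − 1/2.606²) = 0.923445
Dilated lifetime: Δt = γτ₀ = 2.606 × 26.03 ns = 67.8342 ns
d = vΔt = 0.923445c × 67.8342 ns = 2.76849×10^8 m/s × 6.78342×10^-8 s = 18.78 m

d ≈ 18.78 m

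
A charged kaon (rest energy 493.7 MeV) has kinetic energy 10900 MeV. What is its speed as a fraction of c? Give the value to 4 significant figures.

β ≈ 0.9991

γ = 1 + K/(m₀c²) = 1 + 10900/493.7 = 23.0782
β = √(1 − 1/γ²) = 0.9991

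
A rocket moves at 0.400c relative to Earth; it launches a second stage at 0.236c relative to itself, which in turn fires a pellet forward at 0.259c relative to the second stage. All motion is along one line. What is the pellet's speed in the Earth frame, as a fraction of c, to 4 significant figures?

u ≈ 0.7302c

Compose boost 2: (0.236 + 0.400)/(1 + 0.236×0.400) = 0.6360/1.09440 = 0.581140
Compose boost 3: (0.259 + 0.581140)/(1 + 0.259×0.581140) = 0.840140/1.15052 = 0.7302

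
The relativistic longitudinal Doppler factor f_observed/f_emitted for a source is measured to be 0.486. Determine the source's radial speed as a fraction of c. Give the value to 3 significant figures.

β ≈ 0.618

f_obs/f_src = √((1−β)/(1+β)) = 0.486  ⇒  (1−β)/(1+β) = 0.23620
β = |1 − D²|/(1 + D²) = |1 − 0.23620|/(1 + 0.23620) = 0.618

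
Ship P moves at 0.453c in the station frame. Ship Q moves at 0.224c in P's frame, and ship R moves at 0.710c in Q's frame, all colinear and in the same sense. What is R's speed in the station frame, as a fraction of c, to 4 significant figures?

Compose boost 2: (0.224 + 0.453)/(1 + 0.224×0.453) = 0.6770/1.10147 = 0.614632
Compose boost 3: (0.710 + 0.614632)/(1 + 0.710×0.614632) = 1.32463/1.43639 = 0.9222

u ≈ 0.9222c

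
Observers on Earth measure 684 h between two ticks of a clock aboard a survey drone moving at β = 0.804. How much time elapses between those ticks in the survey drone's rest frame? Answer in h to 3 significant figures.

τ₀ ≈ 407 h

γ = 1/√(1 − 0.804²) = 1.6817
Proper time: τ₀ = Δt/γ = 684/1.6817 = 407 h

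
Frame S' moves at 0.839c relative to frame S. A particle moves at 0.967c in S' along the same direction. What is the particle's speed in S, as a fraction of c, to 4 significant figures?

Relativistic velocity addition: u = (u' + v)/(1 + u'v/c²)
= (0.967 + 0.839)/(1 + 0.967×0.839) = 1.806/1.81131 = 0.9971

u ≈ 0.9971c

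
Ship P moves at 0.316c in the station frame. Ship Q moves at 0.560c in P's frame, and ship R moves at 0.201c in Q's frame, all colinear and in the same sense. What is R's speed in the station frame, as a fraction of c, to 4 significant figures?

Compose boost 2: (0.560 + 0.316)/(1 + 0.560×0.316) = 0.8760/1.17696 = 0.744290
Compose boost 3: (0.201 + 0.744290)/(1 + 0.201×0.744290) = 0.945290/1.14960 = 0.8223

u ≈ 0.8223c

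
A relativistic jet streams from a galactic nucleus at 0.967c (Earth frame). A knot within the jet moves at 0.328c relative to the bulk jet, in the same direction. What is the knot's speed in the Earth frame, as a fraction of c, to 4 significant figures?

Relativistic velocity addition: u = (u' + v)/(1 + u'v/c²)
= (0.328 + 0.967)/(1 + 0.328×0.967) = 1.295/1.31718 = 0.9832

u ≈ 0.9832c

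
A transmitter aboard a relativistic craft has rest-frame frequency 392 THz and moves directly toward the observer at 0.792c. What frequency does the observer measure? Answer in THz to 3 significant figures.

f_obs ≈ 1150 THz

Relativistic Doppler: f_obs = f_src √((1+β)/(1−β))
= 392 × √(1.7920/0.20800) = 392 × 2.9352 = 1150 THz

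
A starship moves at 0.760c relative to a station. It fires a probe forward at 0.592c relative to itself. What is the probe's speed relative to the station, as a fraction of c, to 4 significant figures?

Relativistic velocity addition: u = (u' + v)/(1 + u'v/c²)
= (0.592 + 0.760)/(1 + 0.592×0.760) = 1.352/1.44992 = 0.9325

u ≈ 0.9325c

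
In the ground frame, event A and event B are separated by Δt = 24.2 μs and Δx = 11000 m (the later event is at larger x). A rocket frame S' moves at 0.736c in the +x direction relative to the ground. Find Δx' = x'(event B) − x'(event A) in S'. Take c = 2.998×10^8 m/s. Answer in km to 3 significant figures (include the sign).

γ = 1/√(1 − 0.736²) = 1.4771
Δx' = γ(Δx − vΔt) = 1.4771 × (11000 m − 0.736×(2.998×10^8 m/s)×24.2×10^-6 s)
= 1.4771 × (5660.2 m) = 8.36 km

Δx' ≈ 8.36 km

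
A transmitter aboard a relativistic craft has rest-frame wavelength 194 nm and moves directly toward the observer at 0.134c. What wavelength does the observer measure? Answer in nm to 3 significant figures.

λ_obs ≈ 170 nm

Relativistic Doppler: λ_obs = λ_src √((1−β)/(1+β))
= 194 × √(0.86600/1.1340) = 194 × 0.87388 = 170 nm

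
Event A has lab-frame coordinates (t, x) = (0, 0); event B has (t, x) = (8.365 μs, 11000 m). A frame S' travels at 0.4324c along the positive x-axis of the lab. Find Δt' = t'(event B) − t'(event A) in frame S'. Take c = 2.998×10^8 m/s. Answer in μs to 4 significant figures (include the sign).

γ = 1/√(1 − 0.4324²) = 1.10904
Δt' = γ(Δt − vΔx/c²) = 1.10904 × (8.365 μs − 0.4324×11000 m / (2.998×10^8 m/s))
= 1.10904 × (-7.50024 μs) = -8.318 μs

Δt' ≈ -8.318 μs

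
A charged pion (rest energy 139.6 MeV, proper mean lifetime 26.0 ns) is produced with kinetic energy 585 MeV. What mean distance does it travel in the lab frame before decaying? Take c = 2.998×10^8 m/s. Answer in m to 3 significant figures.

γ = 1 + K/(m₀c²) = 1 + 585/139.6 = 5.1905
β = √(1 − 1/γ²) = 0.98127
Dilated lifetime: γτ₀ = 5.1905 × 26.0 ns = 134.95 ns
d = βc·γτ₀ = 0.98127 × (2.998×10^8 m/s) × 1.3495×10^-7 s = 39.7 m

d ≈ 39.7 m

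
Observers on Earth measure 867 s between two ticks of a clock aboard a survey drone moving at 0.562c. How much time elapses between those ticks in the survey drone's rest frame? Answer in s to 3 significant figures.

γ = 1/√(1 − 0.562²) = 1.2090
Proper time: τ₀ = Δt/γ = 867/1.2090 = 717 s

τ₀ ≈ 717 s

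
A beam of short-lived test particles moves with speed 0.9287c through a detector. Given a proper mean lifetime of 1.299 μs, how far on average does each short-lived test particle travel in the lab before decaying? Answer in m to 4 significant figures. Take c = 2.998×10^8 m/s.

γ = 1/√(1 − 0.9287²) = 2.69664
Dilated lifetime: Δt = γτ₀ = 2.69664 × 1.299 μs = 3.50293 μs
d = vΔt = 0.9287c × 3.50293 μs = 2.78424×10^8 m/s × 3.50293×10^-6 s = 975.3 m

d ≈ 975.3 m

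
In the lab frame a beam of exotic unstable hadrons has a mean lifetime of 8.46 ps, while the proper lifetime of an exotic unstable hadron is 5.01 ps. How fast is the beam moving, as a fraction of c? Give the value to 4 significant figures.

β ≈ 0.8058

γ = Δt/τ₀ = 8.46/5.01 = 1.68862
β = √(1 − 1/γ²) = √(1 − 1/1.68862²) = 0.8058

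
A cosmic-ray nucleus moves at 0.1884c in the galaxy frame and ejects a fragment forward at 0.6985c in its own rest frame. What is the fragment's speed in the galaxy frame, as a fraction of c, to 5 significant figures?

Compose boost 2: (0.6985 + 0.1884)/(1 + 0.6985×0.1884) = 0.88690/1.131597 = 0.78376

u ≈ 0.78376c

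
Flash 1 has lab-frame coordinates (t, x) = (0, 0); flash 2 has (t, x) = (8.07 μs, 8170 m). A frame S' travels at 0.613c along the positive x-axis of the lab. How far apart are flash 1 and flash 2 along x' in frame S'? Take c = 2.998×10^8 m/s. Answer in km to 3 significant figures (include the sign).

Δx' ≈ 8.46 km

γ = 1/√(1 − 0.613²) = 1.2657
Δx' = γ(Δx − vΔt) = 1.2657 × (8170 m − 0.613×(2.998×10^8 m/s)×8.07×10^-6 s)
= 1.2657 × (6686.9 m) = 8.46 km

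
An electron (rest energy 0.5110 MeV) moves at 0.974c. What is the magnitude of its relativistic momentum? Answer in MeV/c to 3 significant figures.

γ = 1/√(1 − 0.974²) = 4.4141
p = γβm₀c = 4.4141 × 0.974 × 0.5110 MeV/c = 2.20 MeV/c

p ≈ 2.20 MeV/c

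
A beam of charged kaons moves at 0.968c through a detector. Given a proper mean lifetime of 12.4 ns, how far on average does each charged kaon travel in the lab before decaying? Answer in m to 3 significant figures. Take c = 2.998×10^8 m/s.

γ = 1/√(1 − 0.968²) = 3.9849
Dilated lifetime: Δt = γτ₀ = 3.9849 × 12.4 ns = 49.412 ns
d = vΔt = 0.968c × 49.412 ns = 2.9021×10^8 m/s × 4.9412×10^-8 s = 14.3 m

d ≈ 14.3 m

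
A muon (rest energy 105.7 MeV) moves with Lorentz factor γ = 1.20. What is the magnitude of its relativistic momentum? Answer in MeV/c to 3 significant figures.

β = √(1 − 1/γ²) = √(1 − 1/1.20²) = 0.55277
p = γβm₀c = 1.20 × 0.55277 × 105.7 MeV/c = 70.1 MeV/c

p ≈ 70.1 MeV/c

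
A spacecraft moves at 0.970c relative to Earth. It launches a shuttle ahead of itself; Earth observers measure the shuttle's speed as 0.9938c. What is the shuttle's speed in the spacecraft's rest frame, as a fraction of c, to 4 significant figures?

u' ≈ 0.6609c

Inverse velocity addition: u' = (u − v)/(1 − uv/c²)
= (0.9938 − 0.970)/(1 − 0.9938×0.970) = 0.02380/0.0360140 = 0.6609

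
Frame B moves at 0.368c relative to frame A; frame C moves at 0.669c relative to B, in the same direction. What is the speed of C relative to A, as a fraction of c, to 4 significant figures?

u ≈ 0.8321c

Compose boost 2: (0.669 + 0.368)/(1 + 0.669×0.368) = 1.037/1.24619 = 0.8321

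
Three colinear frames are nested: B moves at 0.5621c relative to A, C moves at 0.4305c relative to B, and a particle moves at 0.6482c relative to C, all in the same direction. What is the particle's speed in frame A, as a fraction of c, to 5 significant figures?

u ≈ 0.95347c

Compose boost 2: (0.4305 + 0.5621)/(1 + 0.4305×0.5621) = 0.99260/1.241984 = 0.7992051
Compose boost 3: (0.6482 + 0.7992051)/(1 + 0.6482×0.7992051) = 1.447405/1.518045 = 0.95347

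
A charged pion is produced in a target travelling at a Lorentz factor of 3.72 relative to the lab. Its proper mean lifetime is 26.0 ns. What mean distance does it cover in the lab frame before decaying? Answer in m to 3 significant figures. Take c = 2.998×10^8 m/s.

β = √(1 − 1/γ²) = √(1 − 1/3.72²) = 0.96319
Dilated lifetime: Δt = γτ₀ = 3.72 × 26.0 ns = 96.720 ns
d = vΔt = 0.96319c × 96.720 ns = 2.8876×10^8 m/s × 9.6720×10^-8 s = 27.9 m

d ≈ 27.9 m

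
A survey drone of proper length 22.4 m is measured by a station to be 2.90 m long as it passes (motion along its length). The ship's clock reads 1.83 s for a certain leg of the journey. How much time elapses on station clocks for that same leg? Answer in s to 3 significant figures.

Length contraction ⇒ γ = L₀/L = 22.4/2.90 = 7.7241
Time dilation: Δt = γτ₀ = 7.7241 × 1.83 s = 14.1 s

Δt ≈ 14.1 s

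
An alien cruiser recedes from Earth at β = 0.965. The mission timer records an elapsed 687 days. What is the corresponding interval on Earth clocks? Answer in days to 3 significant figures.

Δt ≈ 2620 days

γ = 1/√(1 − 0.965²) = 3.8132
Time dilation: Δt = γτ₀ = 3.8132 × 687 days = 2620 days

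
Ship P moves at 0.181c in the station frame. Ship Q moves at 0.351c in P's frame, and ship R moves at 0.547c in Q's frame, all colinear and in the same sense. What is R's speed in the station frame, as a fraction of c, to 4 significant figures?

Compose boost 2: (0.351 + 0.181)/(1 + 0.351×0.181) = 0.5320/1.06353 = 0.500220
Compose boost 3: (0.547 + 0.500220)/(1 + 0.547×0.500220) = 1.04722/1.27362 = 0.8222

u ≈ 0.8222c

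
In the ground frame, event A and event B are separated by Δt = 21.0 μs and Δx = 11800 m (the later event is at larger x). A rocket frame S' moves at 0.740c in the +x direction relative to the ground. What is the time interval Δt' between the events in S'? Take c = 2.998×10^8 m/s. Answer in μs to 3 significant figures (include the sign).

γ = 1/√(1 − 0.740²) = 1.4868
Δt' = γ(Δt − vΔx/c²) = 1.4868 × (21.0 μs − 0.740×11800 m / (2.998×10^8 m/s))
= 1.4868 × (-8.1261 μs) = -12.1 μs

Δt' ≈ -12.1 μs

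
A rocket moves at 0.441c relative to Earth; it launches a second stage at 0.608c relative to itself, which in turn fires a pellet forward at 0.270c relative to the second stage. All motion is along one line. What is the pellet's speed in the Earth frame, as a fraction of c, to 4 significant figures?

Compose boost 2: (0.608 + 0.441)/(1 + 0.608×0.441) = 1.049/1.26813 = 0.827204
Compose boost 3: (0.270 + 0.827204)/(1 + 0.270×0.827204) = 1.09720/1.22334 = 0.8969

u ≈ 0.8969c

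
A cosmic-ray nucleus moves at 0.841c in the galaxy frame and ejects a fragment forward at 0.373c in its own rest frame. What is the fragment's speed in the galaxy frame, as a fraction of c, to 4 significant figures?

u ≈ 0.9241c

Compose boost 2: (0.373 + 0.841)/(1 + 0.373×0.841) = 1.214/1.31369 = 0.9241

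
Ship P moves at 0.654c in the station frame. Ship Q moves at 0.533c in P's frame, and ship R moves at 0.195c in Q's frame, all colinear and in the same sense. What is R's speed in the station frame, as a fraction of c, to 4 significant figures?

u ≈ 0.9177c

Compose boost 2: (0.533 + 0.654)/(1 + 0.533×0.654) = 1.187/1.34858 = 0.880184
Compose boost 3: (0.195 + 0.880184)/(1 + 0.195×0.880184) = 1.07518/1.17164 = 0.9177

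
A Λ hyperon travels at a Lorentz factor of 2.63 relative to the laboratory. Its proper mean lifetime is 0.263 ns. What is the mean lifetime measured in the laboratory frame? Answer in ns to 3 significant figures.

Δt ≈ 0.692 ns

γ = 2.63 (given)
Time dilation: Δt = γτ₀ = 2.63 × 0.263 ns = 0.692 ns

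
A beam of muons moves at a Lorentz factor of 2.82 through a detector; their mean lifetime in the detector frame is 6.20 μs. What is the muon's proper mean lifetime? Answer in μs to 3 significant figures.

τ₀ ≈ 2.20 μs

γ = 2.82 (given)
Proper time: τ₀ = Δt/γ = 6.20/2.82 = 2.20 μs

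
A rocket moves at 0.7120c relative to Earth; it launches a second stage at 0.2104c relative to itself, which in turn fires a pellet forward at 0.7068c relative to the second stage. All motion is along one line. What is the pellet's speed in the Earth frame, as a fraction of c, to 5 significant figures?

Compose boost 2: (0.2104 + 0.7120)/(1 + 0.2104×0.7120) = 0.92240/1.149805 = 0.8022231
Compose boost 3: (0.7068 + 0.8022231)/(1 + 0.7068×0.8022231) = 1.509023/1.567011 = 0.96299

u ≈ 0.96299c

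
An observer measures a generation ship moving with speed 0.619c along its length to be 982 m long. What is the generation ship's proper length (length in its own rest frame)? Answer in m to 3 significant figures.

γ = 1/√(1 − 0.619²) = 1.2733
L₀ = γL = 1.2733 × 982 = 1250 m

L₀ ≈ 1250 m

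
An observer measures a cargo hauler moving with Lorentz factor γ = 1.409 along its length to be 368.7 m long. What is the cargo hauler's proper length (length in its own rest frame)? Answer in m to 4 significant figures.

L₀ ≈ 519.5 m

γ = 1.409 (given)
L₀ = γL = 1.409 × 368.7 = 519.5 m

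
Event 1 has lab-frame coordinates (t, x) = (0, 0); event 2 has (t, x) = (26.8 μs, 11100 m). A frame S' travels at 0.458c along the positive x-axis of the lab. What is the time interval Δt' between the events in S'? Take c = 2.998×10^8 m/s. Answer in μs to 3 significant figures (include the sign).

Δt' ≈ 11.1 μs

γ = 1/√(1 − 0.458²) = 1.1249
Δt' = γ(Δt − vΔx/c²) = 1.1249 × (26.8 μs − 0.458×11100 m / (2.998×10^8 m/s))
= 1.1249 × (9.8427 μs) = 11.1 μs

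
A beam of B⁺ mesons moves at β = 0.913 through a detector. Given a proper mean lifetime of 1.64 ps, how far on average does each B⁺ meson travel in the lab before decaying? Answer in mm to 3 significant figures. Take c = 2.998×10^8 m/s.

d ≈ 1.10 mm

γ = 1/√(1 − 0.913²) = 2.4512
Dilated lifetime: Δt = γτ₀ = 2.4512 × 1.64 ps = 4.0200 ps
d = vΔt = 0.913c × 4.0200 ps = 2.7372×10^8 m/s × 4.0200×10^-12 s = 1.10 mm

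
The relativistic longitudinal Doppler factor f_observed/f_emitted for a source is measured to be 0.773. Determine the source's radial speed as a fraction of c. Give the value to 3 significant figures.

β ≈ 0.252

f_obs/f_src = √((1−β)/(1+β)) = 0.773  ⇒  (1−β)/(1+β) = 0.59753
β = |1 − D²|/(1 + D²) = |1 − 0.59753|/(1 + 0.59753) = 0.252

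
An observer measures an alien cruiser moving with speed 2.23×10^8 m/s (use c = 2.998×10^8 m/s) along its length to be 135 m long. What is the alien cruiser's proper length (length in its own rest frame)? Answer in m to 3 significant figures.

L₀ ≈ 202 m

β = v/c = 2.23×10^8 / 2.998×10^8 = 0.74383
γ = 1/√(1 − 0.74383²) = 1.4962
L₀ = γL = 1.4962 × 135 = 202 m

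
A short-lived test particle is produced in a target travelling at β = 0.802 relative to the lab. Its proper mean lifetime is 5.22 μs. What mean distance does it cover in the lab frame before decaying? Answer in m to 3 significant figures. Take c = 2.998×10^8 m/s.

d ≈ 2100 m

γ = 1/√(1 − 0.802²) = 1.6741
Dilated lifetime: Δt = γτ₀ = 1.6741 × 5.22 μs = 8.7390 μs
d = vΔt = 0.802c × 8.7390 μs = 2.4044×10^8 m/s × 8.7390×10^-6 s = 2100 m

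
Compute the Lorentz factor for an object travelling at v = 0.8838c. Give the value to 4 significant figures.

γ = 1/√(1 − β²) = 1/√(1 − 0.8838²) = 1/√(0.218898) = 2.137

γ ≈ 2.137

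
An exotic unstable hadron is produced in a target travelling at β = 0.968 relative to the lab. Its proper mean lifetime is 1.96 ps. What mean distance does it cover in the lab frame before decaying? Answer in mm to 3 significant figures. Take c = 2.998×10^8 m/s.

d ≈ 2.27 mm

γ = 1/√(1 − 0.968²) = 3.9849
Dilated lifetime: Δt = γτ₀ = 3.9849 × 1.96 ps = 7.8103 ps
d = vΔt = 0.968c × 7.8103 ps = 2.9021×10^8 m/s × 7.8103×10^-12 s = 2.27 mm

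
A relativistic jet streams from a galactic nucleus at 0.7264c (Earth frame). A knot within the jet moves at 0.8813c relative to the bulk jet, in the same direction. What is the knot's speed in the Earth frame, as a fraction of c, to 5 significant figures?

u ≈ 0.98020c

Relativistic velocity addition: u = (u' + v)/(1 + u'v/c²)
= (0.8813 + 0.7264)/(1 + 0.8813×0.7264) = 1.6077/1.640176 = 0.98020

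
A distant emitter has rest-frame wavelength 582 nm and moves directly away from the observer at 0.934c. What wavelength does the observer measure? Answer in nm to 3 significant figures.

λ_obs ≈ 3150 nm

Relativistic Doppler: λ_obs = λ_src √((1+β)/(1−β))
= 582 × √(1.9340/0.066000) = 582 × 5.4132 = 3150 nm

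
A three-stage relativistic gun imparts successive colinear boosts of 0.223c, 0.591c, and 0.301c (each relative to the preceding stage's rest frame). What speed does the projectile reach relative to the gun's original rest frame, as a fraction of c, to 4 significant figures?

Compose boost 2: (0.591 + 0.223)/(1 + 0.591×0.223) = 0.8140/1.13179 = 0.719213
Compose boost 3: (0.301 + 0.719213)/(1 + 0.301×0.719213) = 1.02021/1.21648 = 0.8387

u ≈ 0.8387c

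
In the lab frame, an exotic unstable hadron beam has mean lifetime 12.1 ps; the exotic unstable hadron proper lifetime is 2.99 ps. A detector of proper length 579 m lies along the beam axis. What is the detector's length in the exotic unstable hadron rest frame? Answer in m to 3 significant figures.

Time dilation ⇒ γ = Δt/τ₀ = 12.1/2.99 = 4.0468
Length contraction: L = L₀/γ = 579/4.0468 = 143 m

L ≈ 143 m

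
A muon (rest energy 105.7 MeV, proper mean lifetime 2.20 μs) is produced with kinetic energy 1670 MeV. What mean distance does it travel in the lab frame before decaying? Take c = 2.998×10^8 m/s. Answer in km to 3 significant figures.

d ≈ 11.1 km

γ = 1 + K/(m₀c²) = 1 + 1670/105.7 = 16.799
β = √(1 − 1/γ²) = 0.99823
Dilated lifetime: γτ₀ = 16.799 × 2.20 μs = 36.959 μs
d = βc·γτ₀ = 0.99823 × (2.998×10^8 m/s) × 3.6959×10^-5 s = 11.1 km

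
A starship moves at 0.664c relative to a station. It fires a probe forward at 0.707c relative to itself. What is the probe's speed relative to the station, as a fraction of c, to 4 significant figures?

Relativistic velocity addition: u = (u' + v)/(1 + u'v/c²)
= (0.707 + 0.664)/(1 + 0.707×0.664) = 1.371/1.46945 = 0.9330

u ≈ 0.9330c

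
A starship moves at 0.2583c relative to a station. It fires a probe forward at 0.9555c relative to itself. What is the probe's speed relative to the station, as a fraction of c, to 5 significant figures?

u ≈ 0.97353c

Relativistic velocity addition: u = (u' + v)/(1 + u'v/c²)
= (0.9555 + 0.2583)/(1 + 0.9555×0.2583) = 1.2138/1.246806 = 0.97353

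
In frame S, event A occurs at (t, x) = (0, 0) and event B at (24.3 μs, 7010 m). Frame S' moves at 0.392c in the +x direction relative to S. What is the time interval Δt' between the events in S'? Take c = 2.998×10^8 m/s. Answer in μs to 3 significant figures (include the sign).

γ = 1/√(1 − 0.392²) = 1.0870
Δt' = γ(Δt − vΔx/c²) = 1.0870 × (24.3 μs − 0.392×7010 m / (2.998×10^8 m/s))
= 1.0870 × (15.134 μs) = 16.5 μs

Δt' ≈ 16.5 μs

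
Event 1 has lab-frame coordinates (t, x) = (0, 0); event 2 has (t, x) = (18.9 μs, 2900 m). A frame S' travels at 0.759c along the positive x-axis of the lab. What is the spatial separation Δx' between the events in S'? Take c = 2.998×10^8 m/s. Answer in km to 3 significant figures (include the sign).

γ = 1/√(1 − 0.759²) = 1.5359
Δx' = γ(Δx − vΔt) = 1.5359 × (2900 m − 0.759×(2.998×10^8 m/s)×18.9×10^-6 s)
= 1.5359 × (-1400.7 m) = -2.15 km

Δx' ≈ -2.15 km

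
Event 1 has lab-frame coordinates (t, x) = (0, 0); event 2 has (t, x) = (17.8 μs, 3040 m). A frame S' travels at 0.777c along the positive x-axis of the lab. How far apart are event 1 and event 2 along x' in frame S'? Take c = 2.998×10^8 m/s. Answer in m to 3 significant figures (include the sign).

Δx' ≈ -1760 m

γ = 1/√(1 − 0.777²) = 1.5886
Δx' = γ(Δx − vΔt) = 1.5886 × (3040 m − 0.777×(2.998×10^8 m/s)×17.8×10^-6 s)
= 1.5886 × (-1106.4 m) = -1760 m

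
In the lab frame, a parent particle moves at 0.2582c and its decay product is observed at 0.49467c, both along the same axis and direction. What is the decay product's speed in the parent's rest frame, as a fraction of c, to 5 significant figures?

u' ≈ 0.27110c

Inverse velocity addition: u' = (u − v)/(1 − uv/c²)
= (0.49467 − 0.2582)/(1 − 0.49467×0.2582) = 0.23647/0.8722762 = 0.27110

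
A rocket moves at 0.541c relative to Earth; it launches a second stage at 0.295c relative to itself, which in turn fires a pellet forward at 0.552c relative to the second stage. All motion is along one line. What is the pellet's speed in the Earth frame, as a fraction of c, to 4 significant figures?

u ≈ 0.9106c

Compose boost 2: (0.295 + 0.541)/(1 + 0.295×0.541) = 0.8360/1.15959 = 0.720941
Compose boost 3: (0.552 + 0.720941)/(1 + 0.552×0.720941) = 1.27294/1.39796 = 0.9106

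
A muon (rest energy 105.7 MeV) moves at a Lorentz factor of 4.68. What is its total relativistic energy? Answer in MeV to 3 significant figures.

E ≈ 495 MeV

γ = 4.68 (given)
E = γm₀c² = 4.68 × 105.7 MeV = 495 MeV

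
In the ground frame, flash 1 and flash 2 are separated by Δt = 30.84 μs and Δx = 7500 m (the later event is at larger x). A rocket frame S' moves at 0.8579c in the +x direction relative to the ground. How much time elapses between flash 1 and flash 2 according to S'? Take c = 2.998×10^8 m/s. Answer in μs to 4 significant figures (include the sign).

Δt' ≈ 18.25 μs

γ = 1/√(1 − 0.8579²) = 1.94622
Δt' = γ(Δt − vΔx/c²) = 1.94622 × (30.84 μs − 0.8579×7500 m / (2.998×10^8 m/s))
= 1.94622 × (9.37819 μs) = 18.25 μs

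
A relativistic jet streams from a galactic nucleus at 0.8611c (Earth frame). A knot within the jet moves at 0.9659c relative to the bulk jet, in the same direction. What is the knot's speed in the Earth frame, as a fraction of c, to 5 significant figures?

Relativistic velocity addition: u = (u' + v)/(1 + u'v/c²)
= (0.9659 + 0.8611)/(1 + 0.9659×0.8611) = 1.8270/1.831736 = 0.99741

u ≈ 0.99741c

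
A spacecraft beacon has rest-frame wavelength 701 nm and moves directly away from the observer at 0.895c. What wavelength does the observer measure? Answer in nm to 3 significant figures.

Relativistic Doppler: λ_obs = λ_src √((1+β)/(1−β))
= 701 × √(1.8950/0.10500) = 701 × 4.2482 = 2980 nm

λ_obs ≈ 2980 nm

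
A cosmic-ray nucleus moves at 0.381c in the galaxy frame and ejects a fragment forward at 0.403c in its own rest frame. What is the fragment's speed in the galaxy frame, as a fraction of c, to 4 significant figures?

Compose boost 2: (0.403 + 0.381)/(1 + 0.403×0.381) = 0.7840/1.15354 = 0.6796

u ≈ 0.6796c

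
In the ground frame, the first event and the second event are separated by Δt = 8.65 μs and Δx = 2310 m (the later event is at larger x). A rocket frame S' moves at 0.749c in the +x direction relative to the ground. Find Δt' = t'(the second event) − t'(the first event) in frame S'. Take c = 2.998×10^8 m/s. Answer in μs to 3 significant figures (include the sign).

Δt' ≈ 4.34 μs

γ = 1/√(1 − 0.749²) = 1.5093
Δt' = γ(Δt − vΔx/c²) = 1.5093 × (8.65 μs − 0.749×2310 m / (2.998×10^8 m/s))
= 1.5093 × (2.8789 μs) = 4.34 μs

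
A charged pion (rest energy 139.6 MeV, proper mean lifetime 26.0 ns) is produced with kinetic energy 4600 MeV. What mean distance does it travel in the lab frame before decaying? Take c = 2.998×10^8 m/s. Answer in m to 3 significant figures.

d ≈ 265 m

γ = 1 + K/(m₀c²) = 1 + 4600/139.6 = 33.951
β = √(1 − 1/γ²) = 0.99957
Dilated lifetime: γτ₀ = 33.951 × 26.0 ns = 882.73 ns
d = βc·γτ₀ = 0.99957 × (2.998×10^8 m/s) × 8.8273×10^-7 s = 265 m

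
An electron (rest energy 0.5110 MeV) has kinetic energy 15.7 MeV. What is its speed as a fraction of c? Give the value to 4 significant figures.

γ = 1 + K/(m₀c²) = 1 + 15.7/0.5110 = 31.7241
β = √(1 − 1/γ²) = 0.9995

β ≈ 0.9995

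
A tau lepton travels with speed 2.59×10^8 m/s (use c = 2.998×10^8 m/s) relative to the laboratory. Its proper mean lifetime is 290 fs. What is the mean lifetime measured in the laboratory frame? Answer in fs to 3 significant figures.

β = v/c = 2.59×10^8 / 2.998×10^8 = 0.86391
γ = 1/√(1 − 0.86391²) = 1.9855
Time dilation: Δt = γτ₀ = 1.9855 × 290 fs = 576 fs

Δt ≈ 576 fs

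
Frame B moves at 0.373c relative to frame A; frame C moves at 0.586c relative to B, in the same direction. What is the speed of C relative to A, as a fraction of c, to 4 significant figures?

u ≈ 0.7870c

Compose boost 2: (0.586 + 0.373)/(1 + 0.586×0.373) = 0.9590/1.21858 = 0.7870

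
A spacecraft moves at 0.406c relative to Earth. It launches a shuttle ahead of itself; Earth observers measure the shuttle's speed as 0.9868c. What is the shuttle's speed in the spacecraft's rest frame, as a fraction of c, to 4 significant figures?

u' ≈ 0.9690c

Inverse velocity addition: u' = (u − v)/(1 − uv/c²)
= (0.9868 − 0.406)/(1 − 0.9868×0.406) = 0.5808/0.599359 = 0.9690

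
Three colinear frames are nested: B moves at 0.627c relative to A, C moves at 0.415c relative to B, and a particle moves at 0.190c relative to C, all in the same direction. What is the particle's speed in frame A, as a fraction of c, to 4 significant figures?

u ≈ 0.8788c

Compose boost 2: (0.415 + 0.627)/(1 + 0.415×0.627) = 1.042/1.26021 = 0.826850
Compose boost 3: (0.190 + 0.826850)/(1 + 0.190×0.826850) = 1.01685/1.15710 = 0.8788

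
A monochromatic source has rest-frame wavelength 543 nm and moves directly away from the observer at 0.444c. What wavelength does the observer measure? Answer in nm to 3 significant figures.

λ_obs ≈ 875 nm

Relativistic Doppler: λ_obs = λ_src √((1+β)/(1−β))
= 543 × √(1.4440/0.55600) = 543 × 1.6116 = 875 nm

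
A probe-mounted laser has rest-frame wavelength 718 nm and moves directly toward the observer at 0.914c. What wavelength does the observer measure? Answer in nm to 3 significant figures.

Relativistic Doppler: λ_obs = λ_src √((1−β)/(1+β))
= 718 × √(0.086000/1.9140) = 718 × 0.21197 = 152 nm

λ_obs ≈ 152 nm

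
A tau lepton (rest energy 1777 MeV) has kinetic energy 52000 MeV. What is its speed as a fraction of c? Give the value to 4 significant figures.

γ = 1 + K/(m₀c²) = 1 + 52000/1777 = 30.2628
β = √(1 − 1/γ²) = 0.9995

β ≈ 0.9995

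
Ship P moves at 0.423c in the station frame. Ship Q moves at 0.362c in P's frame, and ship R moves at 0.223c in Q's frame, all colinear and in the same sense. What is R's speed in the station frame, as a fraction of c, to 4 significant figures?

Compose boost 2: (0.362 + 0.423)/(1 + 0.362×0.423) = 0.7850/1.15313 = 0.680758
Compose boost 3: (0.223 + 0.680758)/(1 + 0.223×0.680758) = 0.903758/1.15181 = 0.7846

u ≈ 0.7846c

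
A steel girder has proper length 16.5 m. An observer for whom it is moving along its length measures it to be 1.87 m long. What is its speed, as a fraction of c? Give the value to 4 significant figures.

β ≈ 0.9936

γ = L₀/L = 16.5/1.87 = 8.82353
β = √(1 − 1/γ²) = 0.9936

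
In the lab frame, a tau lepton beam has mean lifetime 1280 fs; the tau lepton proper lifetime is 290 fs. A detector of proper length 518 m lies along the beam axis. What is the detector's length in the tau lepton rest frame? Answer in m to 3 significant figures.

L ≈ 117 m

Time dilation ⇒ γ = Δt/τ₀ = 1280/290 = 4.4138
Length contraction: L = L₀/γ = 518/4.4138 = 117 m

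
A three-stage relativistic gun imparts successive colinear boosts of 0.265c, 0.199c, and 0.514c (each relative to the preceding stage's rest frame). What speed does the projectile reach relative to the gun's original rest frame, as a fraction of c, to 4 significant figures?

u ≈ 0.7784c

Compose boost 2: (0.199 + 0.265)/(1 + 0.199×0.265) = 0.4640/1.05273 = 0.440757
Compose boost 3: (0.514 + 0.440757)/(1 + 0.514×0.440757) = 0.954757/1.22655 = 0.7784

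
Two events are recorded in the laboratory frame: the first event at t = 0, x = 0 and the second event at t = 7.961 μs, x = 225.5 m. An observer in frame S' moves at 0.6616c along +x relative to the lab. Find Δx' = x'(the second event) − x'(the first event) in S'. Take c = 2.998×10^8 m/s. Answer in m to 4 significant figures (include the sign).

γ = 1/√(1 − 0.6616²) = 1.33359
Δx' = γ(Δx − vΔt) = 1.33359 × (225.5 m − 0.6616×(2.998×10^8 m/s)×7.961×10^-6 s)
= 1.33359 × (-1353.55 m) = -1805 m

Δx' ≈ -1805 m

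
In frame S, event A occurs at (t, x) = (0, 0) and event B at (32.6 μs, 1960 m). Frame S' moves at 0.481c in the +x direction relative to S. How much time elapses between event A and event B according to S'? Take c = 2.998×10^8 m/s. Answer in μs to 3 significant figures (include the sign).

Δt' ≈ 33.6 μs

γ = 1/√(1 − 0.481²) = 1.1406
Δt' = γ(Δt − vΔx/c²) = 1.1406 × (32.6 μs − 0.481×1960 m / (2.998×10^8 m/s))
= 1.1406 × (29.455 μs) = 33.6 μs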